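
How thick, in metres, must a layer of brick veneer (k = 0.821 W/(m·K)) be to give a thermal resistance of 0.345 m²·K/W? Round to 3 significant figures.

0.283 m

L = R·k = 0.345 × 0.821 = 0.2832 m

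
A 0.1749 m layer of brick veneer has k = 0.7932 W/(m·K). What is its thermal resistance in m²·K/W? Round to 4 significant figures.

R = L/k = 0.1749/0.7932 = 0.2205 m²·K/W

0.2205 m²·K/W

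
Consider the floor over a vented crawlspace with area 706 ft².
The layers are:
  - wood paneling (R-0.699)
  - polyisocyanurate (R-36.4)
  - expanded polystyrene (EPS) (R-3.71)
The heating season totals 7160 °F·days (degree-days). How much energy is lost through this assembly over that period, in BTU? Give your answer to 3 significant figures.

2970000 BTU

R_total = 0.699 + 36.4 + 3.71 = 40.81 ft²·°F·h/BTU
E = A × HDD × 24 / R = 706 × 7160 × 24 / 40.81 = 2973000 BTU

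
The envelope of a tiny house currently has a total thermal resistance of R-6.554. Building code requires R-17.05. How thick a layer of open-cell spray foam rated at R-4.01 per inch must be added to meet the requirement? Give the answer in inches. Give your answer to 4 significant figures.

ΔR = 17.05 − 6.554 = 10.496 ft²·°F·h/BTU
L = ΔR / (R/in) = 10.496/4.01 = 2.6175 in

2.617 in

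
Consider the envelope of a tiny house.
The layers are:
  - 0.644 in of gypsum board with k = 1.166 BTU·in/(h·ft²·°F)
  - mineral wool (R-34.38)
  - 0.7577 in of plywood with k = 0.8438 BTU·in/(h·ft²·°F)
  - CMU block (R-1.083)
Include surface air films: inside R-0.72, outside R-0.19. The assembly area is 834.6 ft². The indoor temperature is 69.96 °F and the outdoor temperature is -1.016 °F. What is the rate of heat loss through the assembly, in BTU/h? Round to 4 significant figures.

1566 BTU/h

0.644/1.166 = 0.55232
0.7577/0.8438 = 0.89796
R_total = 0.72 + 0.55232 + 34.38 + 0.89796 + 1.083 + 0.19 = 37.823 ft²·°F·h/BTU
Q = A·ΔT/R = 834.6 × (69.96 − (-1.016)) / 37.823 = 1566.1 BTU/h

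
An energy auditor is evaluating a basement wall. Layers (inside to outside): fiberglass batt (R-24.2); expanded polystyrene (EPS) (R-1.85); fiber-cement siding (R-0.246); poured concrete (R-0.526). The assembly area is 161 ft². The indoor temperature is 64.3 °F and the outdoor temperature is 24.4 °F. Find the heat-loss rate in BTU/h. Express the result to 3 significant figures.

R_total = 24.2 + 1.85 + 0.246 + 0.526 = 26.82 ft²·°F·h/BTU
Q = A·ΔT/R = 161 × (64.3 − 24.4) / 26.82 = 239.5 BTU/h

240 BTU/h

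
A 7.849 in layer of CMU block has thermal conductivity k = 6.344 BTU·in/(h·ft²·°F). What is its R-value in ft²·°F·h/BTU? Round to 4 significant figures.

1.237 ft²·°F·h/BTU

R = L/k = 7.849/6.344 = 1.2372 ft²·°F·h/BTU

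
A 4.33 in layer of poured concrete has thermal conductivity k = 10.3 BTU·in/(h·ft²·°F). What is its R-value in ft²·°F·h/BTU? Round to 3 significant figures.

0.420 ft²·°F·h/BTU

R = L/k = 4.33/10.3 = 0.4204 ft²·°F·h/BTU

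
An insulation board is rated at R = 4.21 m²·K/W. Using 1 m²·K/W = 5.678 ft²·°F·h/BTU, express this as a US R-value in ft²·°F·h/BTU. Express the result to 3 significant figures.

R_US = 4.21 × 5.678 = 23.9

23.9 ft²·°F·h/BTU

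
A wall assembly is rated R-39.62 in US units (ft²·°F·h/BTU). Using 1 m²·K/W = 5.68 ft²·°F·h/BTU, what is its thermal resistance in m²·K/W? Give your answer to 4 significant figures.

6.975 m²·K/W

R_SI = 39.62/5.68 = 6.9754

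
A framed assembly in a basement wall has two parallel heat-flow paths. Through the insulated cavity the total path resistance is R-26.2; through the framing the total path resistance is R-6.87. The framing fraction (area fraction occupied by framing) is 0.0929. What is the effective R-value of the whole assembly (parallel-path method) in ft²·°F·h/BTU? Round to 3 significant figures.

20.8 ft²·°F·h/BTU

U_eff = 0.9071/26.2 + 0.0929/6.87 = 0.03462 + 0.01352 = 0.04814
R_eff = 1/U_eff = 20.77 ft²·°F·h/BTU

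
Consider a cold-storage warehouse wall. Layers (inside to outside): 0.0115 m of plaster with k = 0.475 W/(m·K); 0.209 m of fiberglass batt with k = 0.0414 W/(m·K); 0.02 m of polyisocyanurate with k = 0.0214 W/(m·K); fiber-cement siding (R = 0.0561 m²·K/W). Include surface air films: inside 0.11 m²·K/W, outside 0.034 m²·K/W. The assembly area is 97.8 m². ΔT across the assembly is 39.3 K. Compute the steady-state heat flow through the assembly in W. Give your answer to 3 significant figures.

619 W

0.0115/0.475 = 0.02421
0.209/0.0414 = 5.048
0.02/0.0214 = 0.9346
R_total = 0.11 + 0.02421 + 5.048 + 0.9346 + 0.0561 + 0.034 = 6.207 m²·K/W
Q = A·ΔT/R = 97.8 × 39.3 / 6.207 = 619.2 W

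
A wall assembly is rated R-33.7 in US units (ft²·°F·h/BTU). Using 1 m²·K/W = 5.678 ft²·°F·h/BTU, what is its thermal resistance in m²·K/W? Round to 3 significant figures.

R_SI = 33.7/5.678 = 5.935

5.94 m²·K/W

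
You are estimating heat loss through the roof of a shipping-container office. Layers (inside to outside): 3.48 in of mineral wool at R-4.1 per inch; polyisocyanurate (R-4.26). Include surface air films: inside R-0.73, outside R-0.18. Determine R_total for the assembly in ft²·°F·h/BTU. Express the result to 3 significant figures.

3.48 × 4.1 = 14.27
R_total = 0.73 + 14.27 + 4.26 + 0.18 = 19.44 ft²·°F·h/BTU

19.4 ft²·°F·h/BTU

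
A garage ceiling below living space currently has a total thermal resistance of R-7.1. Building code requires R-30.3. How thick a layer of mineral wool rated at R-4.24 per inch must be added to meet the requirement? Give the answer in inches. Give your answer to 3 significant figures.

ΔR = 30.3 − 7.1 = 23.2 ft²·°F·h/BTU
L = ΔR / (R/in) = 23.2/4.24 = 5.472 in

5.47 in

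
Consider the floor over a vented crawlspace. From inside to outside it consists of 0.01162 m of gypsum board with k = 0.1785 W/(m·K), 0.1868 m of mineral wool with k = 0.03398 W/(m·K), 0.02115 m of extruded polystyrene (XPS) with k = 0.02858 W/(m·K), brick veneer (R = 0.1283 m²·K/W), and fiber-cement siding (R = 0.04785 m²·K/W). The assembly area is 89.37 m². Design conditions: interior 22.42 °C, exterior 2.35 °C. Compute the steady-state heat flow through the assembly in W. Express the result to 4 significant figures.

276.9 W

0.01162/0.1785 = 0.065098
0.1868/0.03398 = 5.4974
0.02115/0.02858 = 0.74003
R_total = 0.065098 + 5.4974 + 0.74003 + 0.1283 + 0.04785 = 6.4786 m²·K/W
Q = A·ΔT/R = 89.37 × (22.42 − 2.35) / 6.4786 = 276.86 W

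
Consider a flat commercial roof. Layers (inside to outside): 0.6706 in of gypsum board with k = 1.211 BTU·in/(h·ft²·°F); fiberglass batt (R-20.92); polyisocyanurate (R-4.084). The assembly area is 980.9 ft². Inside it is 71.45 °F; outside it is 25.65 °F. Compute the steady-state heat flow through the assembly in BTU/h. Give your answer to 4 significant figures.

0.6706/1.211 = 0.55376
R_total = 0.55376 + 20.92 + 4.084 = 25.558 ft²·°F·h/BTU
Q = A·ΔT/R = 980.9 × (71.45 − 25.65) / 25.558 = 1757.8 BTU/h

1758 BTU/h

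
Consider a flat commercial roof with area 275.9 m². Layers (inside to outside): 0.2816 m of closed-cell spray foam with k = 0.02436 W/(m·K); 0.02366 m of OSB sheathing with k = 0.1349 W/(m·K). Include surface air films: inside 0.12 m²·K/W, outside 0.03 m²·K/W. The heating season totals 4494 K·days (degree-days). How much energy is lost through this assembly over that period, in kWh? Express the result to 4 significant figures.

2504 kWh

0.2816/0.02436 = 11.56
0.02366/0.1349 = 0.17539
R_total = 0.12 + 11.56 + 0.17539 + 0.03 = 11.885 m²·K/W
E = A × HDD × 24 / R / 1000 = 275.9 × 4494 × 24 / 11.885 / 1000 = 2503.7 kWh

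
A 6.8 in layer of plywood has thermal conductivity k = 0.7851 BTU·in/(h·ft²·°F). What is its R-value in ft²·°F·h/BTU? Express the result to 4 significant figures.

R = L/k = 6.8/0.7851 = 8.6613 ft²·°F·h/BTU

8.661 ft²·°F·h/BTU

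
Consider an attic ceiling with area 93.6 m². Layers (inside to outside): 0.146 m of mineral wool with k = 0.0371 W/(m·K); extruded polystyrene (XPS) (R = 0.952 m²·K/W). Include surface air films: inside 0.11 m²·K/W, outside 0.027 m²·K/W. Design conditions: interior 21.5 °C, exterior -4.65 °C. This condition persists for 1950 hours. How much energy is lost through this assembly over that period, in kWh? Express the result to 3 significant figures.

950 kWh

0.146/0.0371 = 3.935
R_total = 0.11 + 3.935 + 0.952 + 0.027 = 5.024 m²·K/W
Q = 93.6 × (21.5 − (-4.65)) / 5.024 = 487.2 W
E = 487.2 W × 1950 h / 1000 = 950 kWh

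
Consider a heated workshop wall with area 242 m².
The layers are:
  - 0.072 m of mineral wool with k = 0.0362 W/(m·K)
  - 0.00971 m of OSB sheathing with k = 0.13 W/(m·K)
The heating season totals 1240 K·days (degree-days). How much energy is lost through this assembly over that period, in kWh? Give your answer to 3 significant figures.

3490 kWh

0.072/0.0362 = 1.989
0.00971/0.13 = 0.07469
R_total = 1.989 + 0.07469 = 2.064 m²·K/W
E = A × HDD × 24 / R / 1000 = 242 × 1240 × 24 / 2.064 / 1000 = 3490 kWh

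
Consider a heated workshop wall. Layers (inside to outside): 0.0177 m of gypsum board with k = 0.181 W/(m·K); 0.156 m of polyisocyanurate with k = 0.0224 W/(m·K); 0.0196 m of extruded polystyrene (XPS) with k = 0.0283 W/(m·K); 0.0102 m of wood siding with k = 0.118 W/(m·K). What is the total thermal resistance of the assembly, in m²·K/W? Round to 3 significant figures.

0.0177/0.181 = 0.09779
0.156/0.0224 = 6.964
0.0196/0.0283 = 0.6926
0.0102/0.118 = 0.08644
R_total = 0.09779 + 6.964 + 0.6926 + 0.08644 = 7.841 m²·K/W

7.84 m²·K/W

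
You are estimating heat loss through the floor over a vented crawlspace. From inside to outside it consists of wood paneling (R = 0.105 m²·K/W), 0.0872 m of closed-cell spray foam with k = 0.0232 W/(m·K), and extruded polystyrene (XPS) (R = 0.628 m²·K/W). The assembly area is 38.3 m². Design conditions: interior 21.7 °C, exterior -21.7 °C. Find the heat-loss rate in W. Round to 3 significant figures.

0.0872/0.0232 = 3.759
R_total = 0.105 + 3.759 + 0.628 = 4.492 m²·K/W
Q = A·ΔT/R = 38.3 × (21.7 − (-21.7)) / 4.492 = 370.1 W

370 W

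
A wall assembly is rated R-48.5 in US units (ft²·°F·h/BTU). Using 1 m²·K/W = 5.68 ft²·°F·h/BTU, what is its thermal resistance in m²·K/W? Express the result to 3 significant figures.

8.54 m²·K/W

R_SI = 48.5/5.68 = 8.539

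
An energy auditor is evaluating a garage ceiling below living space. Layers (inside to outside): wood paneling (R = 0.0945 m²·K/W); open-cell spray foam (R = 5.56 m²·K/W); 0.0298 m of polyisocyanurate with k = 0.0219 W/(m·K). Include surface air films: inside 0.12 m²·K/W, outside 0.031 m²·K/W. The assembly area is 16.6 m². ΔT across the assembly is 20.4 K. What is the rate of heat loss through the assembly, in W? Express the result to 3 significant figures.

47.3 W

0.0298/0.0219 = 1.361
R_total = 0.12 + 0.0945 + 5.56 + 1.361 + 0.031 = 7.166 m²·K/W
Q = A·ΔT/R = 16.6 × 20.4 / 7.166 = 47.25 W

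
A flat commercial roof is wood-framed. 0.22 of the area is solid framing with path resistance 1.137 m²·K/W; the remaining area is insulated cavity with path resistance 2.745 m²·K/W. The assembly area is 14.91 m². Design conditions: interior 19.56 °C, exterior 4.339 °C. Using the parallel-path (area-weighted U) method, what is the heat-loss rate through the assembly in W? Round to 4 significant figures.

108.4 W

U_eff = 0.78/2.745 + 0.22/1.137 = 0.28415 + 0.19349 = 0.47764
R_eff = 1/U_eff = 2.0936 m²·K/W
Q = 14.91 × (19.56 − 4.339) / 2.0936 = 108.4 W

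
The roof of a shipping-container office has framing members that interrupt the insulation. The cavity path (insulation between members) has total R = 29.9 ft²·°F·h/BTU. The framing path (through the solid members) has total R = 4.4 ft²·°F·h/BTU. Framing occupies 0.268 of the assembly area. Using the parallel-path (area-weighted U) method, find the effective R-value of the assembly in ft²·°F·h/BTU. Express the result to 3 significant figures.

11.7 ft²·°F·h/BTU

U_eff = 0.732/29.9 + 0.268/4.4 = 0.02448 + 0.06091 = 0.08539
R_eff = 1/U_eff = 11.71 ft²·°F·h/BTU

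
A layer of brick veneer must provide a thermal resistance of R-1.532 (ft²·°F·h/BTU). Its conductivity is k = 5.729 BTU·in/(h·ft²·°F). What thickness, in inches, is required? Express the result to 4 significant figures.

8.777 in

L = R × k = 1.532 × 5.729 = 8.7768 in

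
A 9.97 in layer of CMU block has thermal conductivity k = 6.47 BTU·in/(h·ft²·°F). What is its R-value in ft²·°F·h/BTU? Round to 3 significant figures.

1.54 ft²·°F·h/BTU

R = L/k = 9.97/6.47 = 1.541 ft²·°F·h/BTU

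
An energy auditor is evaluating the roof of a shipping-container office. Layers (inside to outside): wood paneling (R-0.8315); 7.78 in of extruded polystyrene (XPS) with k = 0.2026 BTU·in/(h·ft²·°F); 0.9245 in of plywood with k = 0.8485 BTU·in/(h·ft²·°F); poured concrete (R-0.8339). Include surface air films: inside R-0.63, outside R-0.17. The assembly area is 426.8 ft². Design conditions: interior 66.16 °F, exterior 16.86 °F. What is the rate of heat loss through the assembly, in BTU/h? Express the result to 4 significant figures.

7.78/0.2026 = 38.401
0.9245/0.8485 = 1.0896
R_total = 0.63 + 0.8315 + 38.401 + 1.0896 + 0.8339 + 0.17 = 41.956 ft²·°F·h/BTU
Q = A·ΔT/R = 426.8 × (66.16 − 16.86) / 41.956 = 501.51 BTU/h

501.5 BTU/h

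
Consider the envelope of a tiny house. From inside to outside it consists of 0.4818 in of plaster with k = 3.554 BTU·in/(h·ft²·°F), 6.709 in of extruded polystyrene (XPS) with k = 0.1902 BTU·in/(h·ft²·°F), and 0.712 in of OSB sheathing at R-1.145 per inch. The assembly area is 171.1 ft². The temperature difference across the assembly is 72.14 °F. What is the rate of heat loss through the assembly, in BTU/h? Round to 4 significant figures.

0.4818/3.554 = 0.13557
6.709/0.1902 = 35.273
0.712 × 1.145 = 0.81524
R_total = 0.13557 + 35.273 + 0.81524 = 36.224 ft²·°F·h/BTU
Q = A·ΔT/R = 171.1 × 72.14 / 36.224 = 340.74 BTU/h

340.7 BTU/h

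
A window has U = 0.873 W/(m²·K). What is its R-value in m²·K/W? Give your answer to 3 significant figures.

R = 1/U = 1/0.873 = 1.145

1.15 m²·K/W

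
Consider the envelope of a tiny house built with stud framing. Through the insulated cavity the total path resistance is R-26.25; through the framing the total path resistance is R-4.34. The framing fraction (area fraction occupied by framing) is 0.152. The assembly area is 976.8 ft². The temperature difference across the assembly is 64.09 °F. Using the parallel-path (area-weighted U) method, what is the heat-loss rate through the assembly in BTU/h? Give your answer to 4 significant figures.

U_eff = 0.848/26.25 + 0.152/4.34 = 0.032305 + 0.035023 = 0.067328
R_eff = 1/U_eff = 14.853 ft²·°F·h/BTU
Q = 976.8 × 64.09 / 14.853 = 4214.9 BTU/h

4215 BTU/h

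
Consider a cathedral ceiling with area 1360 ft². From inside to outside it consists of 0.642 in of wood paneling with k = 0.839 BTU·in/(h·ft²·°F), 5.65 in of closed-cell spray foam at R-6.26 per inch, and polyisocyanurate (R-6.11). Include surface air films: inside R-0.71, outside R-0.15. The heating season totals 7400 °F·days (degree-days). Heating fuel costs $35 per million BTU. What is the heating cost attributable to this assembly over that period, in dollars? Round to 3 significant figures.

0.642/0.839 = 0.7652
5.65 × 6.26 = 35.37
R_total = 0.71 + 0.7652 + 35.37 + 6.11 + 0.15 = 43.1 ft²·°F·h/BTU
E = A × HDD × 24 / R = 1360 × 7400 × 24 / 43.1 = 5604000 BTU
Cost = 5604000/10⁶ × 35 = $196.1

196 dollars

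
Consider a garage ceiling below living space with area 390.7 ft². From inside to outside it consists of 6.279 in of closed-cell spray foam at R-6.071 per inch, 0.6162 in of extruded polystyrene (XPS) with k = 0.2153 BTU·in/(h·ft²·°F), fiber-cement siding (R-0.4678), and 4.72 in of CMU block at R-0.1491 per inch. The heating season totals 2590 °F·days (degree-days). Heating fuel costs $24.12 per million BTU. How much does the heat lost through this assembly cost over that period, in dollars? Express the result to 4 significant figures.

13.90 dollars

6.279 × 6.071 = 38.12
0.6162/0.2153 = 2.8621
4.72 × 0.1491 = 0.70375
R_total = 38.12 + 2.8621 + 0.4678 + 0.70375 = 42.153 ft²·°F·h/BTU
E = A × HDD × 24 / R = 390.7 × 2590 × 24 / 42.153 = 576130 BTU
Cost = 576130/10⁶ × 24.12 = $13.896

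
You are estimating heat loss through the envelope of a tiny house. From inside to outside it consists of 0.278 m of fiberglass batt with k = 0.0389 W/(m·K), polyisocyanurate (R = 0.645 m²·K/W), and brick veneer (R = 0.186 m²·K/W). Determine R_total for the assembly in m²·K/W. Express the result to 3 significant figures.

7.98 m²·K/W

0.278/0.0389 = 7.147
R_total = 7.147 + 0.645 + 0.186 = 7.978 m²·K/W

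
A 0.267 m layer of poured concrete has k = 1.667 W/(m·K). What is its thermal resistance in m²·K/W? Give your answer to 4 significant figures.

0.1602 m²·K/W

R = L/k = 0.267/1.667 = 0.16017 m²·K/W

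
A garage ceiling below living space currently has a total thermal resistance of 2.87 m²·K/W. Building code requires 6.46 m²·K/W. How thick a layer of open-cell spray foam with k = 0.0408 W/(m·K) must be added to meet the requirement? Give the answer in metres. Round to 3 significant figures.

ΔR = 6.46 − 2.87 = 3.59 m²·K/W
L = ΔR × k = 3.59 × 0.0408 = 0.1465 m

0.146 m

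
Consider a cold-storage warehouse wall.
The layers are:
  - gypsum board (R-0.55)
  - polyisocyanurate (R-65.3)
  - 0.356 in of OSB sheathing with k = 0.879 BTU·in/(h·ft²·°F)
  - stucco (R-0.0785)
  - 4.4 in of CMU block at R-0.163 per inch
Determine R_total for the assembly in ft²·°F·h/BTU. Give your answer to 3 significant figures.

0.356/0.879 = 0.405
4.4 × 0.163 = 0.7172
R_total = 0.55 + 65.3 + 0.405 + 0.0785 + 0.7172 = 67.05 ft²·°F·h/BTU

67.1 ft²·°F·h/BTU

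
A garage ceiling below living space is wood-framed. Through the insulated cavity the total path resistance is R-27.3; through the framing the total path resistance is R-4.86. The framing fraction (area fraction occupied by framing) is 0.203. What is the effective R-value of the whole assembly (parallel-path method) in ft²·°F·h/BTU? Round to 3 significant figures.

U_eff = 0.797/27.3 + 0.203/4.86 = 0.02919 + 0.04177 = 0.07096
R_eff = 1/U_eff = 14.09 ft²·°F·h/BTU

14.1 ft²·°F·h/BTU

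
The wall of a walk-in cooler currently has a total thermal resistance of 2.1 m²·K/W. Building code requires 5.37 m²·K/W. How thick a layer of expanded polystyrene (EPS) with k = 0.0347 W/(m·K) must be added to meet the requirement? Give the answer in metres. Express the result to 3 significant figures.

0.113 m

ΔR = 5.37 − 2.1 = 3.27 m²·K/W
L = ΔR × k = 3.27 × 0.0347 = 0.1135 m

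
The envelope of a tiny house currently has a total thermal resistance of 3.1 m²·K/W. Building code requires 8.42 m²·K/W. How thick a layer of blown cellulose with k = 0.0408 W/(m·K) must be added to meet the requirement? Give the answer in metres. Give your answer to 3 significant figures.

0.217 m

ΔR = 8.42 − 3.1 = 5.32 m²·K/W
L = ΔR × k = 5.32 × 0.0408 = 0.2171 m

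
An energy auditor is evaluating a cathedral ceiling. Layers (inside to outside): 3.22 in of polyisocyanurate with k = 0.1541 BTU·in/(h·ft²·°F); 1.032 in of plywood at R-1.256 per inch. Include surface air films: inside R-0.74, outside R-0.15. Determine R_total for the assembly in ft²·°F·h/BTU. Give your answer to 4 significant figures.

23.08 ft²·°F·h/BTU

3.22/0.1541 = 20.896
1.032 × 1.256 = 1.2962
R_total = 0.74 + 20.896 + 1.2962 + 0.15 = 23.082 ft²·°F·h/BTU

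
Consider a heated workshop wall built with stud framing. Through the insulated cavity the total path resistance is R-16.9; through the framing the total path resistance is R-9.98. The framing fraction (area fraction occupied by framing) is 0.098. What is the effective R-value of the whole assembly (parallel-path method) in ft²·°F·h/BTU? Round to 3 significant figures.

15.8 ft²·°F·h/BTU

U_eff = 0.902/16.9 + 0.098/9.98 = 0.05337 + 0.00982 = 0.06319
R_eff = 1/U_eff = 15.82 ft²·°F·h/BTU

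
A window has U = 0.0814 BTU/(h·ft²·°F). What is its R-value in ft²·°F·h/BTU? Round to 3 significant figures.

R = 1/U = 1/0.0814 = 12.29

12.3 ft²·°F·h/BTU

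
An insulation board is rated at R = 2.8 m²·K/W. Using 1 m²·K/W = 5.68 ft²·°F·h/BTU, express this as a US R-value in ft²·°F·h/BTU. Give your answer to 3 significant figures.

R_US = 2.8 × 5.68 = 15.9

15.9 ft²·°F·h/BTU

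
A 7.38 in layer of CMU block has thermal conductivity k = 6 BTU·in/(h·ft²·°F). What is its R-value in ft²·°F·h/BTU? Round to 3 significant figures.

R = L/k = 7.38/6 = 1.23 ft²·°F·h/BTU

1.23 ft²·°F·h/BTU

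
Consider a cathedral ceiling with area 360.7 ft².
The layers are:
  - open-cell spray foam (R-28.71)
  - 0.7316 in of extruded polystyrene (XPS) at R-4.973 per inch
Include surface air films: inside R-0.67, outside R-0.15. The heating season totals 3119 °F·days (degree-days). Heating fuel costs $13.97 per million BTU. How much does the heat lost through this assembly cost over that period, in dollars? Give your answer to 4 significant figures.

11.37 dollars

0.7316 × 4.973 = 3.6382
R_total = 0.67 + 28.71 + 3.6382 + 0.15 = 33.168 ft²·°F·h/BTU
E = A × HDD × 24 / R = 360.7 × 3119 × 24 / 33.168 = 814050 BTU
Cost = 814050/10⁶ × 13.97 = $11.372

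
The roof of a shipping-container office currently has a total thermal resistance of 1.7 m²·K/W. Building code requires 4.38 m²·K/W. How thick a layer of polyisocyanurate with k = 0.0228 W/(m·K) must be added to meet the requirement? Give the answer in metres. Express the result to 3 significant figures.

ΔR = 4.38 − 1.7 = 2.68 m²·K/W
L = ΔR × k = 2.68 × 0.0228 = 0.0611 m

0.0611 m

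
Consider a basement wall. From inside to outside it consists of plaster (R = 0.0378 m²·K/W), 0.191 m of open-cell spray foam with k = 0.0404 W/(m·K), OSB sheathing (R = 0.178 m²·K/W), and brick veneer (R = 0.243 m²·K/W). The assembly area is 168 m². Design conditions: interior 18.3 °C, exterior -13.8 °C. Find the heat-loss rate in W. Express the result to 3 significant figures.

0.191/0.0404 = 4.728
R_total = 0.0378 + 4.728 + 0.178 + 0.243 = 5.187 m²·K/W
Q = A·ΔT/R = 168 × (18.3 − (-13.8)) / 5.187 = 1040 W

1040 W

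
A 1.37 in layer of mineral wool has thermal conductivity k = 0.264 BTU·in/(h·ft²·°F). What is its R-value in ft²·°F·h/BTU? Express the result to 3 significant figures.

5.19 ft²·°F·h/BTU

R = L/k = 1.37/0.264 = 5.189 ft²·°F·h/BTU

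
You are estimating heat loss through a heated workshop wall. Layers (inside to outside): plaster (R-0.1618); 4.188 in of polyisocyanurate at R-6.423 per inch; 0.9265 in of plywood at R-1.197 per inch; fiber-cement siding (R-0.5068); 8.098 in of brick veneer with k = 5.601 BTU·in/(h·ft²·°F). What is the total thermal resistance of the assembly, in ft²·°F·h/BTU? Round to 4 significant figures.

30.12 ft²·°F·h/BTU

4.188 × 6.423 = 26.9
0.9265 × 1.197 = 1.109
8.098/5.601 = 1.4458
R_total = 0.1618 + 26.9 + 1.109 + 0.5068 + 1.4458 = 30.123 ft²·°F·h/BTU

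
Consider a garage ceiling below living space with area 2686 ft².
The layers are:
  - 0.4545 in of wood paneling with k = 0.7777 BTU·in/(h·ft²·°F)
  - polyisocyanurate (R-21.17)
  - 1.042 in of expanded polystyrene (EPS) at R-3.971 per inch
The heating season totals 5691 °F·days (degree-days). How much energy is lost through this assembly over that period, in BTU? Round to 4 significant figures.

14170000 BTU

0.4545/0.7777 = 0.58442
1.042 × 3.971 = 4.1378
R_total = 0.58442 + 21.17 + 4.1378 = 25.892 ft²·°F·h/BTU
E = A × HDD × 24 / R = 2686 × 5691 × 24 / 25.892 = 14169000 BTU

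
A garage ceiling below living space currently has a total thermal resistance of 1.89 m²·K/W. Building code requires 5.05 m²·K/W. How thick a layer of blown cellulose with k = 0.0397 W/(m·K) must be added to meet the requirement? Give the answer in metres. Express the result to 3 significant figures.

ΔR = 5.05 − 1.89 = 3.16 m²·K/W
L = ΔR × k = 3.16 × 0.0397 = 0.1255 m

0.125 m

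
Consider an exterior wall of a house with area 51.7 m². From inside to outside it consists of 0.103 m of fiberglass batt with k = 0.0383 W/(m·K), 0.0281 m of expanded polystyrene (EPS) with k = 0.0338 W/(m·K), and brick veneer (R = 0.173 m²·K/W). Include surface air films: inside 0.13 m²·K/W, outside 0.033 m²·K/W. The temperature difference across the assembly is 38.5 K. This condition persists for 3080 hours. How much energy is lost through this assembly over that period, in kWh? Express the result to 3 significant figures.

0.103/0.0383 = 2.689
0.0281/0.0338 = 0.8314
R_total = 0.13 + 2.689 + 0.8314 + 0.173 + 0.033 = 3.857 m²·K/W
Q = 51.7 × 38.5 / 3.857 = 516.1 W
E = 516.1 W × 3080 h / 1000 = 1590 kWh

1590 kWh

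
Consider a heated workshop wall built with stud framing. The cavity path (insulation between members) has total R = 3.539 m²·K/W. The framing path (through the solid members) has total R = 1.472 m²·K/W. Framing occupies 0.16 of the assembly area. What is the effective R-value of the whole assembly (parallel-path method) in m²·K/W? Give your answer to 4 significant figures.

U_eff = 0.84/3.539 + 0.16/1.472 = 0.23736 + 0.1087 = 0.34605
R_eff = 1/U_eff = 2.8897 m²·K/W

2.890 m²·K/W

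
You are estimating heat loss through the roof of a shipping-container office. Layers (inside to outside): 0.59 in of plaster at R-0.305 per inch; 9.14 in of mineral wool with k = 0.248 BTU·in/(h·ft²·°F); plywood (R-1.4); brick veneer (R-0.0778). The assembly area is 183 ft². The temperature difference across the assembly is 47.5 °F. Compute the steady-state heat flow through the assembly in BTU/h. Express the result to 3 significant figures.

0.59 × 0.305 = 0.1799
9.14/0.248 = 36.85
R_total = 0.1799 + 36.85 + 1.4 + 0.0778 = 38.51 ft²·°F·h/BTU
Q = A·ΔT/R = 183 × 47.5 / 38.51 = 225.7 BTU/h

226 BTU/h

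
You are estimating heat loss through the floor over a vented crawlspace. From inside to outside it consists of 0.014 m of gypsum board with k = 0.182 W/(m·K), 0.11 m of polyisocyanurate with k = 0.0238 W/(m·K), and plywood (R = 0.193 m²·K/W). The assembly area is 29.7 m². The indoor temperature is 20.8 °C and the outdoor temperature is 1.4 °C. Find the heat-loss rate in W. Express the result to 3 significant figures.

0.014/0.182 = 0.07692
0.11/0.0238 = 4.622
R_total = 0.07692 + 4.622 + 0.193 = 4.892 m²·K/W
Q = A·ΔT/R = 29.7 × (20.8 − 1.4) / 4.892 = 117.8 W

118 W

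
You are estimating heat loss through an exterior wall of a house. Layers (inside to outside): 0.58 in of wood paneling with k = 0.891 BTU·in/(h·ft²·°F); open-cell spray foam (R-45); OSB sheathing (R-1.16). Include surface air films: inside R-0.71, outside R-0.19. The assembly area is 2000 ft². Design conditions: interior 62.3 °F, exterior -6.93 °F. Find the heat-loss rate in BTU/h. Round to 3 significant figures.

2900 BTU/h

0.58/0.891 = 0.651
R_total = 0.71 + 0.651 + 45 + 1.16 + 0.19 = 47.71 ft²·°F·h/BTU
Q = A·ΔT/R = 2000 × (62.3 − (-6.93)) / 47.71 = 2902 BTU/h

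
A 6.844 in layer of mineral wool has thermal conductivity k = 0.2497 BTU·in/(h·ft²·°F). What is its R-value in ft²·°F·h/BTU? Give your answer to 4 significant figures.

27.41 ft²·°F·h/BTU

R = L/k = 6.844/0.2497 = 27.409 ft²·°F·h/BTU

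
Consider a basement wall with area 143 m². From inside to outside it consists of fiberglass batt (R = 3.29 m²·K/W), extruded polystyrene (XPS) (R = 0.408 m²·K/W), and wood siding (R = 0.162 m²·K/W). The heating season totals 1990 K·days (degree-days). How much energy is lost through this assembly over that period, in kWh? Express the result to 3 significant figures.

1770 kWh

R_total = 3.29 + 0.408 + 0.162 = 3.86 m²·K/W
E = A × HDD × 24 / R / 1000 = 143 × 1990 × 24 / 3.86 / 1000 = 1769 kWh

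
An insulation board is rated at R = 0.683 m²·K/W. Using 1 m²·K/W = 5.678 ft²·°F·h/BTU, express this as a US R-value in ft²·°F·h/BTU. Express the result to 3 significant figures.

R_US = 0.683 × 5.678 = 3.878

3.88 ft²·°F·h/BTU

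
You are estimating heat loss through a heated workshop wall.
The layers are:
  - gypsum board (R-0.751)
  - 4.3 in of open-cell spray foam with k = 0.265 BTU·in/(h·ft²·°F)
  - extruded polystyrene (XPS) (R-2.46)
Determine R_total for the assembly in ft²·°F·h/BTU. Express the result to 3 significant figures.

19.4 ft²·°F·h/BTU

4.3/0.265 = 16.23
R_total = 0.751 + 16.23 + 2.46 = 19.44 ft²·°F·h/BTU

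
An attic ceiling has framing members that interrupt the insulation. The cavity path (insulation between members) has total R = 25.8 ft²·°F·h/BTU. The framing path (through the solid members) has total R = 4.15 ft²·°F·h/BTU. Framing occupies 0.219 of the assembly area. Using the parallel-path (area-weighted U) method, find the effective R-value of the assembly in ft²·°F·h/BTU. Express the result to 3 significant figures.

U_eff = 0.781/25.8 + 0.219/4.15 = 0.03027 + 0.05277 = 0.08304
R_eff = 1/U_eff = 12.04 ft²·°F·h/BTU

12.0 ft²·°F·h/BTU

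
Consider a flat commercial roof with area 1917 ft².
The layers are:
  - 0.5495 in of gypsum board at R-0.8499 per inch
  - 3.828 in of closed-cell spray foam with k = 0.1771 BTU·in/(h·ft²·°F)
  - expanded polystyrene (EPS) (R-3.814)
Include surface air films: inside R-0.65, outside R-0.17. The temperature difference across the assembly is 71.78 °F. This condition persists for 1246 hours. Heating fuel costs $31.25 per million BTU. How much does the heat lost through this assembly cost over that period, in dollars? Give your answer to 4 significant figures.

0.5495 × 0.8499 = 0.46702
3.828/0.1771 = 21.615
R_total = 0.65 + 0.46702 + 21.615 + 3.814 + 0.17 = 26.716 ft²·°F·h/BTU
Q = 1917 × 71.78 / 26.716 = 5150.6 BTU/h
E = 5150.6 × 1246 = 6417600 BTU
Cost = 6417600/10⁶ × 31.25 = $200.55

200.6 dollars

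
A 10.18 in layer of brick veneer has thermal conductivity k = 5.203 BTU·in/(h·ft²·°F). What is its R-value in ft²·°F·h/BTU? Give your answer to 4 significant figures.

1.957 ft²·°F·h/BTU

R = L/k = 10.18/5.203 = 1.9566 ft²·°F·h/BTU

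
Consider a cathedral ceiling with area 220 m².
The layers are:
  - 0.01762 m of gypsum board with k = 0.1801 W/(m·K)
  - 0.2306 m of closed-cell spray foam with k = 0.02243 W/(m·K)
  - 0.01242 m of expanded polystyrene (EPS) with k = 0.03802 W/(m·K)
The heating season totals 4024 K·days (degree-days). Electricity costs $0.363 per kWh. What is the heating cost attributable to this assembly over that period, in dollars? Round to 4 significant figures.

720.4 dollars

0.01762/0.1801 = 0.097835
0.2306/0.02243 = 10.281
0.01242/0.03802 = 0.32667
R_total = 0.097835 + 10.281 + 0.32667 = 10.705 m²·K/W
E = A × HDD × 24 / R / 1000 = 220 × 4024 × 24 / 10.705 / 1000 = 1984.7 kWh
Cost = 1984.7 × 0.363 = $720.44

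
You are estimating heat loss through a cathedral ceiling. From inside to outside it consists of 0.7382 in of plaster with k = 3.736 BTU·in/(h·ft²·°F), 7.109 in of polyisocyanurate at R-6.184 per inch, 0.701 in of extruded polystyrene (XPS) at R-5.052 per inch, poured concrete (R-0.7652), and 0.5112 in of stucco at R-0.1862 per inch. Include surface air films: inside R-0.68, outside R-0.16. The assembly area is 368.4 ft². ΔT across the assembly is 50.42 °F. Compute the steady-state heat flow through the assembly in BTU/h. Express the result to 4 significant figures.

0.7382/3.736 = 0.19759
7.109 × 6.184 = 43.962
0.701 × 5.052 = 3.5415
0.5112 × 0.1862 = 0.095185
R_total = 0.68 + 0.19759 + 43.962 + 3.5415 + 0.7652 + 0.095185 + 0.16 = 49.401 ft²·°F·h/BTU
Q = A·ΔT/R = 368.4 × 50.42 / 49.401 = 376 BTU/h

376.0 BTU/h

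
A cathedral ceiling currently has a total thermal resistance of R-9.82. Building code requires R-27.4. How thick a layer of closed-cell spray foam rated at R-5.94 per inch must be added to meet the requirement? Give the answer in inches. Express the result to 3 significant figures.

ΔR = 27.4 − 9.82 = 17.58 ft²·°F·h/BTU
L = ΔR / (R/in) = 17.58/5.94 = 2.96 in

2.96 in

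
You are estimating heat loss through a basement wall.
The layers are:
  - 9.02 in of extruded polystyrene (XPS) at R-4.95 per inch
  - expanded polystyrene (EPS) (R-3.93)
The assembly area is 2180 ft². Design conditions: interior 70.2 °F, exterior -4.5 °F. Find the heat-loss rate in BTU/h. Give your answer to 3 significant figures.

9.02 × 4.95 = 44.65
R_total = 44.65 + 3.93 = 48.58 ft²·°F·h/BTU
Q = A·ΔT/R = 2180 × (70.2 − (-4.5)) / 48.58 = 3352 BTU/h

3350 BTU/h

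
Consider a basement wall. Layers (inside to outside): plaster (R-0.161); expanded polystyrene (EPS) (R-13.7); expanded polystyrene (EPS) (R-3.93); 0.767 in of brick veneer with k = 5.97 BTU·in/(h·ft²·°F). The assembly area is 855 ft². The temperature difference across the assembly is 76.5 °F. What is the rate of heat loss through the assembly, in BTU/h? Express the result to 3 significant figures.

3650 BTU/h

0.767/5.97 = 0.1285
R_total = 0.161 + 13.7 + 3.93 + 0.1285 = 17.92 ft²·°F·h/BTU
Q = A·ΔT/R = 855 × 76.5 / 17.92 = 3650 BTU/h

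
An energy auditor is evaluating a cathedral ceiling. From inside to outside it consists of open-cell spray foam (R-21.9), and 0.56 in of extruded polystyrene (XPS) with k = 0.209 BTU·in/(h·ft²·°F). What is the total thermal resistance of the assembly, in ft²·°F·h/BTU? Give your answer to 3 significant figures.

24.6 ft²·°F·h/BTU

0.56/0.209 = 2.679
R_total = 21.9 + 2.679 = 24.58 ft²·°F·h/BTU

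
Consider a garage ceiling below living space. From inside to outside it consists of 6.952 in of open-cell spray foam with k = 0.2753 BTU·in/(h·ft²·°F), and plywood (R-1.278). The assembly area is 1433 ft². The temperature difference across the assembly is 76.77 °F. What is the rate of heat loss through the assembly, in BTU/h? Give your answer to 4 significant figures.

4147 BTU/h

6.952/0.2753 = 25.252
R_total = 25.252 + 1.278 = 26.53 ft²·°F·h/BTU
Q = A·ΔT/R = 1433 × 76.77 / 26.53 = 4146.6 BTU/h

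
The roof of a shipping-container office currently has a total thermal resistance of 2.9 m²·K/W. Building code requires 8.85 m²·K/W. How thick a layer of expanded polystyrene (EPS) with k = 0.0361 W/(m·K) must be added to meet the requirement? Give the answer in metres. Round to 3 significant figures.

0.215 m

ΔR = 8.85 − 2.9 = 5.95 m²·K/W
L = ΔR × k = 5.95 × 0.0361 = 0.2148 m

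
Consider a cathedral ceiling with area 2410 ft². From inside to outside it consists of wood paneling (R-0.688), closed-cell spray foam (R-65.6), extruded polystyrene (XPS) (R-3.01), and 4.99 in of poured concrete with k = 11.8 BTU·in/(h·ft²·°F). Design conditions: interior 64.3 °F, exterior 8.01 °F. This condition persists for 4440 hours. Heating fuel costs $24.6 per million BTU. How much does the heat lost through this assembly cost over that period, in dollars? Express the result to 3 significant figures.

213 dollars

4.99/11.8 = 0.4229
R_total = 0.688 + 65.6 + 3.01 + 0.4229 = 69.72 ft²·°F·h/BTU
Q = 2410 × (64.3 − 8.01) / 69.72 = 1946 BTU/h
E = 1946 × 4440 = 8639000 BTU
Cost = 8639000/10⁶ × 24.6 = $212.5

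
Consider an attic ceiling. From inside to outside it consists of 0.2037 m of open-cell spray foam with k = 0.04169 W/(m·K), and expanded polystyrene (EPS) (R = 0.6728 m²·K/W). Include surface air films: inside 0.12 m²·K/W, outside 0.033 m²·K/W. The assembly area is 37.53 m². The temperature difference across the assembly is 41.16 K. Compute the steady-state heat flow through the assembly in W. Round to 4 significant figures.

0.2037/0.04169 = 4.8861
R_total = 0.12 + 4.8861 + 0.6728 + 0.033 = 5.7119 m²·K/W
Q = A·ΔT/R = 37.53 × 41.16 / 5.7119 = 270.44 W

270.4 W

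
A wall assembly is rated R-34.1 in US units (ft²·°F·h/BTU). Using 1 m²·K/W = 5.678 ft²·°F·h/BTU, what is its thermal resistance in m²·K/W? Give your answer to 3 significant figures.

6.01 m²·K/W

R_SI = 34.1/5.678 = 6.006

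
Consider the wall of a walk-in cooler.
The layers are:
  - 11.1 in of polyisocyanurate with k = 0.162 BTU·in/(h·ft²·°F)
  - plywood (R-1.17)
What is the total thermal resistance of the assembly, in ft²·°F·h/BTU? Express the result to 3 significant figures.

69.7 ft²·°F·h/BTU

11.1/0.162 = 68.52
R_total = 68.52 + 1.17 = 69.69 ft²·°F·h/BTU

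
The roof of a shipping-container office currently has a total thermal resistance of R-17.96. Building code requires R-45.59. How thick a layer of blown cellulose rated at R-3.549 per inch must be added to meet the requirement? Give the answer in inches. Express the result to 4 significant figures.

7.785 in

ΔR = 45.59 − 17.96 = 27.63 ft²·°F·h/BTU
L = ΔR / (R/in) = 27.63/3.549 = 7.7853 in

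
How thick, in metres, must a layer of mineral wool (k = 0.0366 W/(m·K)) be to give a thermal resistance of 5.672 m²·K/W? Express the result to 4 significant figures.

L = R·k = 5.672 × 0.0366 = 0.2076 m

0.2076 m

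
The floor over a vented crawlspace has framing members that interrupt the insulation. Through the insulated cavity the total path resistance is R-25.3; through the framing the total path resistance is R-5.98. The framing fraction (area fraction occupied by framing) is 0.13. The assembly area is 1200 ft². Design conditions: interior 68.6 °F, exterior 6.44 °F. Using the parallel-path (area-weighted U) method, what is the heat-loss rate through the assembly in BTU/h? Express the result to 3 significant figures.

4190 BTU/h

U_eff = 0.87/25.3 + 0.13/5.98 = 0.03439 + 0.02174 = 0.05613
R_eff = 1/U_eff = 17.82 ft²·°F·h/BTU
Q = 1200 × (68.6 − 6.44) / 17.82 = 4187 BTU/h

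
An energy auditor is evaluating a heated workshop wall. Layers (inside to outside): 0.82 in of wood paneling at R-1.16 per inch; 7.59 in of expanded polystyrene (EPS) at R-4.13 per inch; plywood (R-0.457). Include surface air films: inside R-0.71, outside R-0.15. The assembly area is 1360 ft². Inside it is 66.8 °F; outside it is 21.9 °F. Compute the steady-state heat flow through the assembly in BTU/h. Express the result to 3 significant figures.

1820 BTU/h

0.82 × 1.16 = 0.9512
7.59 × 4.13 = 31.35
R_total = 0.71 + 0.9512 + 31.35 + 0.457 + 0.15 = 33.61 ft²·°F·h/BTU
Q = A·ΔT/R = 1360 × (66.8 − 21.9) / 33.61 = 1817 BTU/h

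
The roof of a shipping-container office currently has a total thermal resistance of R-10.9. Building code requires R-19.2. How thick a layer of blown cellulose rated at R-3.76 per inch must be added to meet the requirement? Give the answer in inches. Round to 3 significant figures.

ΔR = 19.2 − 10.9 = 8.3 ft²·°F·h/BTU
L = ΔR / (R/in) = 8.3/3.76 = 2.207 in

2.21 in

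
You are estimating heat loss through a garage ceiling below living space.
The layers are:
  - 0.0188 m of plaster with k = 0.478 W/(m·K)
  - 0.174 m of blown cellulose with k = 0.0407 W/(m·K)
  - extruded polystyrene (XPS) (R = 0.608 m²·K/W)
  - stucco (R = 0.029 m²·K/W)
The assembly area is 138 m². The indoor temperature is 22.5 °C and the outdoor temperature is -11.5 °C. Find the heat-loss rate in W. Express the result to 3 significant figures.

948 W

0.0188/0.478 = 0.03933
0.174/0.0407 = 4.275
R_total = 0.03933 + 4.275 + 0.608 + 0.029 = 4.952 m²·K/W
Q = A·ΔT/R = 138 × (22.5 − (-11.5)) / 4.952 = 947.6 W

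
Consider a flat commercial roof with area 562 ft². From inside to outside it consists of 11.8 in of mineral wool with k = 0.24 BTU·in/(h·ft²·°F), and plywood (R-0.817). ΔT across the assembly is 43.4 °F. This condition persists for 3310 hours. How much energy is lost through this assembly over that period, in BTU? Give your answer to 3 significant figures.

11.8/0.24 = 49.17
R_total = 49.17 + 0.817 = 49.98 ft²·°F·h/BTU
Q = 562 × 43.4 / 49.98 = 488 BTU/h
E = 488 × 3310 = 1615000 BTU

1620000 BTU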